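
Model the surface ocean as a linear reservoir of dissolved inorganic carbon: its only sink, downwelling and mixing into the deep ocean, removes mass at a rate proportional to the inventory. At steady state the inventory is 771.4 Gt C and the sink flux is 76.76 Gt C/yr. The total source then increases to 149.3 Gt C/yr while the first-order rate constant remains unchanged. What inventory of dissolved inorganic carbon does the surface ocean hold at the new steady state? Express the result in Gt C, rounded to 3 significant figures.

1500 Gt C

Rate constant k = F/M = 76.76 / 771.4 = 0.09951 yr⁻¹.
At the new steady state, source = k·M_new ⇒ M_new = 149.3 / 0.09951 = 1500 Gt C.
(Equivalently M_new = M × F_new/F_old = 771.4 × 149.3/76.76.)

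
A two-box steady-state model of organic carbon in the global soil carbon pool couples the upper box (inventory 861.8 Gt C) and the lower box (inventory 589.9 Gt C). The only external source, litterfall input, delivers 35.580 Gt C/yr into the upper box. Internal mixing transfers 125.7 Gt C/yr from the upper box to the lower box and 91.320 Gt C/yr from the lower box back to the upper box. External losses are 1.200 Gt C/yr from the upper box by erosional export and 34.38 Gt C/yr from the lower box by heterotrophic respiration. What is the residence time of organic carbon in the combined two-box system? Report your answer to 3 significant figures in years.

For the system as a whole, the A↔B exchange is internal and contributes nothing to the throughput; only the external sinks remove mass.
M_total = 861.8 + 589.9 = 1451.7 Gt C.
ΣF_external_out = 1.200 + 34.38 = 35.580 Gt C/yr.
τ = M_total / ΣF_ext = 1451.7 / 35.580 = 40.80 yr.

40.8 yr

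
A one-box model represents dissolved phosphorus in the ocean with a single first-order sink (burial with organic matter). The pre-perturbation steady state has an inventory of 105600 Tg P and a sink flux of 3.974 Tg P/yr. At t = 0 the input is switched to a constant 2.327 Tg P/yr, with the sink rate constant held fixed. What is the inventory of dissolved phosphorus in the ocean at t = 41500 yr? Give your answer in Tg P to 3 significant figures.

Residence time τ = M₀/F₀ = 26570 yr. The eventual steady state is M_∞ = M₀·(F₁/F₀) = 105600 × 2.327/3.974 = 61835 Tg P.
The anomaly ΔM(t) = M(t) − M_∞ decays as ΔM₀·e^(−t/τ) with ΔM₀ = 105600 − 61835 = 43770 Tg P.
At t = 41500 yr, e^(−t/τ) = e^(−1.562) = 0.2098, so ΔM = 9181 Tg P and M = 61835 + 9181 = 71015 Tg P.

71000 Tg P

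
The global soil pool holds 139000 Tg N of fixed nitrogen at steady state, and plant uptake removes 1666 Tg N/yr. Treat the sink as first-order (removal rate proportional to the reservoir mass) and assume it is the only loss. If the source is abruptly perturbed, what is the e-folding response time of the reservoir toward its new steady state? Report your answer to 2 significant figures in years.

83 yr

For a linear reservoir the response time equals the residence time τ = M/F.
τ = 139000 / 1666 = 83.43 yr.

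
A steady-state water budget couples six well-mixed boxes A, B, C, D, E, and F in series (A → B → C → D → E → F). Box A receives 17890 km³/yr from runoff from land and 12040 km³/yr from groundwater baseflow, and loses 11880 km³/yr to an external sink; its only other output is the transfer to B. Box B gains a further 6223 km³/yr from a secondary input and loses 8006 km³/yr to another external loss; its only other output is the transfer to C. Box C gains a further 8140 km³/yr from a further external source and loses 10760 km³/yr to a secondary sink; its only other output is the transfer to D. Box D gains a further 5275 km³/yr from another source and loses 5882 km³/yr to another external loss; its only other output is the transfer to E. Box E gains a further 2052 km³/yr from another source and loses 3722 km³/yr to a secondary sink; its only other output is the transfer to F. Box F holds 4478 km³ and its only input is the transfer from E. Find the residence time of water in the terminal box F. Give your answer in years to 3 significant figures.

0.394 yr

Box A: F(A→B) = (17890 + 12040) − 11880 = 18050 km³/yr.
Box B: F(B→C) = (18050 + 6223) − 8006 = 16267 km³/yr.
Box C: F(C→D) = (16267 + 8140) − 10760 = 13647 km³/yr.
Box D: F(D→E) = (13647 + 5275) − 5882 = 13040 km³/yr.
Box E: F(E→F) = (13040 + 2052) − 3722 = 11370 km³/yr.
Box F throughput = its input = 11370 km³/yr; τ = 4478 / 11370 = 0.3938 yr.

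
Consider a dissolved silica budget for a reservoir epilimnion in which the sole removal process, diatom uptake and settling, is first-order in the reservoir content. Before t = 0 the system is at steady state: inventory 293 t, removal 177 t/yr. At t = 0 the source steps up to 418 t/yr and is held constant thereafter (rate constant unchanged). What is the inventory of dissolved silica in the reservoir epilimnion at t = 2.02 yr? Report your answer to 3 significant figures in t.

Residence time τ = M₀/F₀ = 1.655 yr. The eventual steady state is M_∞ = M₀·(F₁/F₀) = 293 × 418/177 = 691.94 t.
The anomaly ΔM(t) = M(t) − M_∞ decays as ΔM₀·e^(−t/τ) with ΔM₀ = 293 − 691.94 = −398.9 t.
At t = 2.02 yr, e^(−t/τ) = e^(−1.220) = 0.2951, so ΔM = −117.7 t and M = 691.94 − 117.7 = 574.20 t.

574 t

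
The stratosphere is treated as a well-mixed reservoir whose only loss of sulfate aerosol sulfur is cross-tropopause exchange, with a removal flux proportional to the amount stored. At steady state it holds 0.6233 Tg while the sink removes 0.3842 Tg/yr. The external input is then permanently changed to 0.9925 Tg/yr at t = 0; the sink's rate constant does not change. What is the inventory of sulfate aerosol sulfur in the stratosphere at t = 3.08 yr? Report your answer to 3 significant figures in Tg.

1.46 Tg

τ = M₀/F₀ = 0.6233/0.3842 = 1.622 yr; rate constant k = 1/τ.
New steady state M_∞ = F₁/k = F₁·τ = 0.9925 × 1.622 = 1.6102 Tg.
M(t) = M_∞ + (M₀ − M_∞)·e^(−t/τ); t/τ = 3.08/1.622 = 1.899, so e^(−t/τ) = 0.1498.
M(t) = 1.6102 − 0.9869 × 0.1498 = 1.4623 Tg.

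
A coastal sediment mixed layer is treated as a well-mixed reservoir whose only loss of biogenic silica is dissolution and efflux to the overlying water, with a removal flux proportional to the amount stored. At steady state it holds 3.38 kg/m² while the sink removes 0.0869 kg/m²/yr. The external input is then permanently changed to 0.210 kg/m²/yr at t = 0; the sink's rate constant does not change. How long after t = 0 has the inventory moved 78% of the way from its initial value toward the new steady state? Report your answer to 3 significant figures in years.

58.9 yr

τ = M₀/F₀ = 3.38/0.0869 = 38.90 yr.
The remaining gap fraction is e^(−t/τ); 78% covered ⇒ e^(−t/τ) = 0.220.
t = −τ ln(0.220) = 38.90 × 1.514 = 58.89 yr.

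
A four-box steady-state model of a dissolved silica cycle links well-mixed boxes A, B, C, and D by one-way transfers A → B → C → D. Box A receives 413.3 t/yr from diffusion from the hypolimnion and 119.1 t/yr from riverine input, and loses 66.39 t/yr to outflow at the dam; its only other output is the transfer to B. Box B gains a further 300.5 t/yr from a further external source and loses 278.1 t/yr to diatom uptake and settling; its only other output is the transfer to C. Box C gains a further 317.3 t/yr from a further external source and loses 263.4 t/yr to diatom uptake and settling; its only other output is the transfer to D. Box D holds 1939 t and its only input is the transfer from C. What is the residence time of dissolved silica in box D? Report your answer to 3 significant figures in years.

Box A: F(A→B) = (413.3 + 119.1) − 66.39 = 466.01 t/yr.
Box B: F(B→C) = (466.01 + 300.5) − 278.1 = 488.41 t/yr.
Box C: F(C→D) = (488.41 + 317.3) − 263.4 = 542.31 t/yr.
Box D throughput = its input = 542.31 t/yr; τ = 1939 / 542.31 = 3.575 yr.

3.58 yr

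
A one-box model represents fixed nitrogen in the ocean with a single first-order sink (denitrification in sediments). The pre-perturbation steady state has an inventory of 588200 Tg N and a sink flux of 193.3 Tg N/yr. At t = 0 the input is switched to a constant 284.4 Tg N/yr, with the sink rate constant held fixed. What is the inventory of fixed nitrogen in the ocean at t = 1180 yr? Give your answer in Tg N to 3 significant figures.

677000 Tg N

The sink rate constant is k = F₀/M₀ = 193.3/588200 = 0.0003286 yr⁻¹.
Solving dM/dt = F₁ − kM with M(0) = M₀ gives M(t) = F₁/k + (M₀ − F₁/k)·e^(−kt).
F₁/k = 284.4/0.0003286 = 865410 Tg N; kt = 0.0003286 × 1180 = 0.3878, e^(−kt) = 0.6786.
M(1180) = 865410 + (588200 − 865410) × 0.6786 = 865410 − 188100 = 677310 Tg N.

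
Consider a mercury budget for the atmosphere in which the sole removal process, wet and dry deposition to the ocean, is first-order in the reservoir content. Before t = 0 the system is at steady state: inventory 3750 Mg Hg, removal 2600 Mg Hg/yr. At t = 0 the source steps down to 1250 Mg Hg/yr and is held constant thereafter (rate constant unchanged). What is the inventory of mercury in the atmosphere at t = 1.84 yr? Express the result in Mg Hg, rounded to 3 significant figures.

The sink rate constant is k = F₀/M₀ = 2600/3750 = 0.6933 yr⁻¹.
Solving dM/dt = F₁ − kM with M(0) = M₀ gives M(t) = F₁/k + (M₀ − F₁/k)·e^(−kt).
F₁/k = 1250/0.6933 = 1802.9 Mg Hg; kt = 0.6933 × 1.84 = 1.276, e^(−kt) = 0.2792.
M(1.84) = 1802.9 + (3750 − 1802.9) × 0.2792 = 1802.9 + 543.7 = 2346.6 Mg Hg.

2350 Mg Hg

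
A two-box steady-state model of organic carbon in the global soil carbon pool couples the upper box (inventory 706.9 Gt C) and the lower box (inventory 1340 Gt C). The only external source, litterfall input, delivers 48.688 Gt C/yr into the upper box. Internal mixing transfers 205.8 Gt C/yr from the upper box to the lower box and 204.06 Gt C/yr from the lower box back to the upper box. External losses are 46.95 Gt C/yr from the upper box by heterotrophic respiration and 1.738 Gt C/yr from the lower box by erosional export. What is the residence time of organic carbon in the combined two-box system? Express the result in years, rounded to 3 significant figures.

Residence time in the combined system uses the total inventory and the total *external* removal — internal exchanges between the two boxes cancel.
M_total = 706.9 + 1340 = 2046.9 Gt C.
ΣF_external_out = 46.95 + 1.738 = 48.688 Gt C/yr.
τ = M_total / ΣF_ext = 2046.9 / 48.688 = 42.04 yr.

42.0 yr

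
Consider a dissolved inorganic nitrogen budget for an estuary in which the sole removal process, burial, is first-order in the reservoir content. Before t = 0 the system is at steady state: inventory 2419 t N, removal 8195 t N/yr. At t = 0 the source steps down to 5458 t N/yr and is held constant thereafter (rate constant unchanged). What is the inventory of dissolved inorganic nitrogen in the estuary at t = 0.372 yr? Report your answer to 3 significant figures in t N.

The sink rate constant is k = F₀/M₀ = 8195/2419 = 3.388 yr⁻¹.
Solving dM/dt = F₁ − kM with M(0) = M₀ gives M(t) = F₁/k + (M₀ − F₁/k)·e^(−kt).
F₁/k = 5458/3.388 = 1611.1 t N; kt = 3.388 × 0.372 = 1.260, e^(−kt) = 0.2836.
M(0.372) = 1611.1 + (2419 − 1611.1) × 0.2836 = 1611.1 + 229.1 = 1840.2 t N.

1840 t N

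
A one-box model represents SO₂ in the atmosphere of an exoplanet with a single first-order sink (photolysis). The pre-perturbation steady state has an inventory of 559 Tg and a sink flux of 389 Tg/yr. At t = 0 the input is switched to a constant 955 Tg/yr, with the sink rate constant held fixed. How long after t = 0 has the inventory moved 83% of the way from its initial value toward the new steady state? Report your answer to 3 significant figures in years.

τ = M₀/F₀ = 559/389 = 1.437 yr.
The remaining gap fraction is e^(−t/τ); 83% covered ⇒ e^(−t/τ) = 0.170.
t = −τ ln(0.170) = 1.437 × 1.772 = 2.546 yr.

2.55 yr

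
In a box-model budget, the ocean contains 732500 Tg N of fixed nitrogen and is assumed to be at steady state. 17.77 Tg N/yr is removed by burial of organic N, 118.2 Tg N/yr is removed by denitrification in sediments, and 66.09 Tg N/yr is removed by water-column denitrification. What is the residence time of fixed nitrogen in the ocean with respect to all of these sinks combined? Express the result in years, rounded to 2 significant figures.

3600 yr

Total removal flux = 17.77 + 118.2 + 66.09 = 202.06 Tg N/yr.
τ = M / ΣF_out = 732500 / 202.06 = 3625 yr.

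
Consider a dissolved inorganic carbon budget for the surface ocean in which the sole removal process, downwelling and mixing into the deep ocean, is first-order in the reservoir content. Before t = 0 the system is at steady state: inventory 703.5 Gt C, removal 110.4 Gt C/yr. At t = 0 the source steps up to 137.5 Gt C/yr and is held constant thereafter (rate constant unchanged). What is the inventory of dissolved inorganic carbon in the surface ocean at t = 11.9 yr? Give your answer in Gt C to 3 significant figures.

Residence time τ = M₀/F₀ = 6.372 yr. The eventual steady state is M_∞ = M₀·(F₁/F₀) = 703.5 × 137.5/110.4 = 876.19 Gt C.
The anomaly ΔM(t) = M(t) − M_∞ decays as ΔM₀·e^(−t/τ) with ΔM₀ = 703.5 − 876.19 = −172.7 Gt C.
At t = 11.9 yr, e^(−t/τ) = e^(−1.867) = 0.1545, so ΔM = −26.68 Gt C and M = 876.19 − 26.68 = 849.51 Gt C.

850 Gt C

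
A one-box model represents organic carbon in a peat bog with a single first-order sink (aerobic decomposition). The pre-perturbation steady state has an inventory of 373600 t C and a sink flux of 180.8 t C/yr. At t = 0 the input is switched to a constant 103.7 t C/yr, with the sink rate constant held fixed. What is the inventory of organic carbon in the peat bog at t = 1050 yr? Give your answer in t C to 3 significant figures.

Residence time τ = M₀/F₀ = 2066 yr. The eventual steady state is M_∞ = M₀·(F₁/F₀) = 373600 × 103.7/180.8 = 214280 t C.
The anomaly ΔM(t) = M(t) − M_∞ decays as ΔM₀·e^(−t/τ) with ΔM₀ = 373600 − 214280 = 159300 t C.
At t = 1050 yr, e^(−t/τ) = e^(−0.5081) = 0.6016, so ΔM = 95850 t C and M = 214280 + 95850 = 310130 t C.

310000 t C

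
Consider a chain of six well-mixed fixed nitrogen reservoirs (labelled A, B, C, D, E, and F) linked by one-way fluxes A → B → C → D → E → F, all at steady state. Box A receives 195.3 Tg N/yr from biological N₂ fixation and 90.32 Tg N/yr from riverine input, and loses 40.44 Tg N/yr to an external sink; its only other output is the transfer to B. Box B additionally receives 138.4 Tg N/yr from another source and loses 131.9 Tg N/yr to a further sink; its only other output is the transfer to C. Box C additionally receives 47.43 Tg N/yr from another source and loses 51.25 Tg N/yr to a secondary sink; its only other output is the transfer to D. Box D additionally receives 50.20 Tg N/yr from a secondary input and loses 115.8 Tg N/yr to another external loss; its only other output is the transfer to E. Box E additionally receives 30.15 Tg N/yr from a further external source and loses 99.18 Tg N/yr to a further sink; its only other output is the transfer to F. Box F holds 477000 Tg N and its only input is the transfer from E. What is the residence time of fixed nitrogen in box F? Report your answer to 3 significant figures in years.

4210 yr

Box A: F(A→B) = (195.3 + 90.32) − 40.44 = 245.18 Tg N/yr.
Box B: F(B→C) = (245.18 + 138.4) − 131.9 = 251.68 Tg N/yr.
Box C: F(C→D) = (251.68 + 47.43) − 51.25 = 247.86 Tg N/yr.
Box D: F(D→E) = (247.86 + 50.20) − 115.8 = 182.26 Tg N/yr.
Box E: F(E→F) = (182.26 + 30.15) − 99.18 = 113.23 Tg N/yr.
Box F throughput = its input = 113.23 Tg N/yr; τ = 477000 / 113.23 = 4213 yr.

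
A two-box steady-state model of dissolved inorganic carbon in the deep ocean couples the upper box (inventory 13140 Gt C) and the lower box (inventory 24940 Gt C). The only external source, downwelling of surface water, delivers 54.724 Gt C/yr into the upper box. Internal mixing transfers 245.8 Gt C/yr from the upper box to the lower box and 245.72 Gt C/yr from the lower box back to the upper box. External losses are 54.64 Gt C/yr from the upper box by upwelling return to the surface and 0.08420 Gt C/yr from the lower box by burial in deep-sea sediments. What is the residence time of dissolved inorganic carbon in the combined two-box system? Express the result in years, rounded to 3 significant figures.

Treat the two boxes together as one reservoir: the mixing fluxes between them are internal recycling, so τ = ΣM / Σ(external losses).
M_total = 13140 + 24940 = 38080 Gt C.
ΣF_external_out = 54.64 + 0.08420 = 54.724 Gt C/yr.
τ = M_total / ΣF_ext = 38080 / 54.724 = 695.9 yr.

696 yr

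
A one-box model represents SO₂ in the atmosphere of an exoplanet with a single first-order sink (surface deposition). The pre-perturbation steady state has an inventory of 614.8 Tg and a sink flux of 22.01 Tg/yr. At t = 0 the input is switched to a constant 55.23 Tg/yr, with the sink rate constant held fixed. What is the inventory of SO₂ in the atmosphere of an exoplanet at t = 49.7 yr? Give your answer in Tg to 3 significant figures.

τ = M₀/F₀ = 614.8/22.01 = 27.93 yr; rate constant k = 1/τ.
New steady state M_∞ = F₁/k = F₁·τ = 55.23 × 27.93 = 1542.7 Tg.
M(t) = M_∞ + (M₀ − M_∞)·e^(−t/τ); t/τ = 49.7/27.93 = 1.779, so e^(−t/τ) = 0.1688.
M(t) = 1542.7 − 927.9 × 0.1688 = 1386.1 Tg.

1390 Tg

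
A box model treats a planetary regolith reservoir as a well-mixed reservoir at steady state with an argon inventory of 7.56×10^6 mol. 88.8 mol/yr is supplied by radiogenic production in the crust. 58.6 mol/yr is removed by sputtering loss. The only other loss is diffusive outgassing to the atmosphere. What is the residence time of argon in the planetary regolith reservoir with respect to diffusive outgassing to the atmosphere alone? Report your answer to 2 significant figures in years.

250000 yr

At steady state ΣF_in = ΣF_out.
ΣF_in = 88.800 mol/yr.
Diffusive outgassing to the atmosphere flux = ΣF_in − (58.6) = 88.800 − 58.60 = 30.20 mol/yr.
τ = M / F = 7.56×10^6 / 30.20 = 250300 yr.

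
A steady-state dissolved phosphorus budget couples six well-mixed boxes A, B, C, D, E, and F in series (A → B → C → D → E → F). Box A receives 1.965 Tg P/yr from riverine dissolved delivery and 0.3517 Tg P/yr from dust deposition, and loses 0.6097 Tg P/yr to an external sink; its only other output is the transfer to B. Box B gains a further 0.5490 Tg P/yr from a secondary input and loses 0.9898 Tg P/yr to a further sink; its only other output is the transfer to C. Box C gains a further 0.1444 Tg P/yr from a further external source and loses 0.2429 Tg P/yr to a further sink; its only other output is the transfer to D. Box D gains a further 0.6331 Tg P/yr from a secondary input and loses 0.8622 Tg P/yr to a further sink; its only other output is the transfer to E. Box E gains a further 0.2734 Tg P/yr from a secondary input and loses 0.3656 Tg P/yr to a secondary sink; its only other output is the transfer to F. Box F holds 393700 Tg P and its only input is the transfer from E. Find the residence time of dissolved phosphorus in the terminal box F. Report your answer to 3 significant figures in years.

465000 yr

Box A: F(A→B) = (1.965 + 0.3517) − 0.6097 = 1.7070 Tg P/yr.
Box B: F(B→C) = (1.7070 + 0.5490) − 0.9898 = 1.2662 Tg P/yr.
Box C: F(C→D) = (1.2662 + 0.1444) − 0.2429 = 1.1677 Tg P/yr.
Box D: F(D→E) = (1.1677 + 0.6331) − 0.8622 = 0.93860 Tg P/yr.
Box E: F(E→F) = (0.93860 + 0.2734) − 0.3656 = 0.84640 Tg P/yr.
Box F throughput = its input = 0.84640 Tg P/yr; τ = 393700 / 0.84640 = 465100 yr.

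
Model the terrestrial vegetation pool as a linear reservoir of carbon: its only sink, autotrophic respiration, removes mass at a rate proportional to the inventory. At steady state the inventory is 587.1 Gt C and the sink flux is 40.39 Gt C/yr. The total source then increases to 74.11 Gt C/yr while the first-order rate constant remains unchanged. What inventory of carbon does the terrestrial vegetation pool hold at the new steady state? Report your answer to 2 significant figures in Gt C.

Rate constant k = F/M = 40.39 / 587.1 = 0.06880 yr⁻¹.
At the new steady state, source = k·M_new ⇒ M_new = 74.11 / 0.06880 = 1077 Gt C.
(Equivalently M_new = M × F_new/F_old = 587.1 × 74.11/40.39.)

1100 Gt C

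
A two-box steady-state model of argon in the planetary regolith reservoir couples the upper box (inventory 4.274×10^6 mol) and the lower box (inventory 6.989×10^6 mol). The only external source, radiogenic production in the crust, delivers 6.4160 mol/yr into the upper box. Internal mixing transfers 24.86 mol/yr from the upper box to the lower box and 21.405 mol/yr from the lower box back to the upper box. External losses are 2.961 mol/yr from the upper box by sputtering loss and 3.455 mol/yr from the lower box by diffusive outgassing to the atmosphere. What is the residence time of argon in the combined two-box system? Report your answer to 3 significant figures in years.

Treat the two boxes together as one reservoir: the mixing fluxes between them are internal recycling, so τ = ΣM / Σ(external losses).
M_total = 4.274×10^6 + 6.989×10^6 = 1.1263×10^7 mol.
ΣF_external_out = 2.961 + 3.455 = 6.4160 mol/yr.
τ = M_total / ΣF_ext = 1.1263×10^7 / 6.4160 = 1.755×10^6 yr.

1.76×10^6 yr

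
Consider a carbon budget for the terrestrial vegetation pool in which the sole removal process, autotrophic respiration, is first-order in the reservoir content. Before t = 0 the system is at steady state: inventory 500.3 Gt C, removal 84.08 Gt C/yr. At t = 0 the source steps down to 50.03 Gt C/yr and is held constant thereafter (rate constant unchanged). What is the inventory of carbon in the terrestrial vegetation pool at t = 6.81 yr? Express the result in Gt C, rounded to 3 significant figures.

Residence time τ = M₀/F₀ = 5.950 yr. The eventual steady state is M_∞ = M₀·(F₁/F₀) = 500.3 × 50.03/84.08 = 297.69 Gt C.
The anomaly ΔM(t) = M(t) − M_∞ decays as ΔM₀·e^(−t/τ) with ΔM₀ = 500.3 − 297.69 = 202.6 Gt C.
At t = 6.81 yr, e^(−t/τ) = e^(−1.144) = 0.3184, so ΔM = 64.51 Gt C and M = 297.69 + 64.51 = 362.20 Gt C.

362 Gt C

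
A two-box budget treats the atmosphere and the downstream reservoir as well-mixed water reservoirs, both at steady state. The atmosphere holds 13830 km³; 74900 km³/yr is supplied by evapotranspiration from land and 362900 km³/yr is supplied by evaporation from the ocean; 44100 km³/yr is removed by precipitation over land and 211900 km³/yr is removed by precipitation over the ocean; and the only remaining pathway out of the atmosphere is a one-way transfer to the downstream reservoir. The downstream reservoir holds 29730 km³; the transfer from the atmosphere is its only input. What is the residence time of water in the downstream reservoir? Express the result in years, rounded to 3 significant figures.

Balance the atmosphere: ΣF_in = 74900 + 362900 = 437800 km³/yr.
Transfer to the downstream reservoir = ΣF_in − (44100 + 211900) = 181800 km³/yr.
At steady state the output of the downstream reservoir equals its input, 181800 km³/yr.
τ = M / F = 29730 / 181800 = 0.1635 yr.

0.164 yr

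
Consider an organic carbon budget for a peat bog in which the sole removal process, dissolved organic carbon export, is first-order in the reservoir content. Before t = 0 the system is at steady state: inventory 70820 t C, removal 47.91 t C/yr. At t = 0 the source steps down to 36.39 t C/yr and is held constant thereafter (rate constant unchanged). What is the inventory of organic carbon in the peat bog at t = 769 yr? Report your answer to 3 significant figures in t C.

63900 t C

The sink rate constant is k = F₀/M₀ = 47.91/70820 = 0.0006765 yr⁻¹.
Solving dM/dt = F₁ − kM with M(0) = M₀ gives M(t) = F₁/k + (M₀ − F₁/k)·e^(−kt).
F₁/k = 36.39/0.0006765 = 53791 t C; kt = 0.0006765 × 769 = 0.5202, e^(−kt) = 0.5944.
M(769) = 53791 + (70820 − 53791) × 0.5944 = 53791 + 10120 = 63913 t C.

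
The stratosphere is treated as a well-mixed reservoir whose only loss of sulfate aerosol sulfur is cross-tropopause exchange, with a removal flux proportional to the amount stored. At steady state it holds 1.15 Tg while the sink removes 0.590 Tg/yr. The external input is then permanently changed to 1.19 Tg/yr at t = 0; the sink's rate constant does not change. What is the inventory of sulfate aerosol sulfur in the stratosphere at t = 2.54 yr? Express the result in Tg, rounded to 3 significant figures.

2.00 Tg

τ = M₀/F₀ = 1.15/0.590 = 1.949 yr; rate constant k = 1/τ.
New steady state M_∞ = F₁/k = F₁·τ = 1.19 × 1.949 = 2.3195 Tg.
M(t) = M_∞ + (M₀ − M_∞)·e^(−t/τ); t/τ = 2.54/1.949 = 1.303, so e^(−t/τ) = 0.2717.
M(t) = 2.3195 − 1.169 × 0.2717 = 2.0018 Tg.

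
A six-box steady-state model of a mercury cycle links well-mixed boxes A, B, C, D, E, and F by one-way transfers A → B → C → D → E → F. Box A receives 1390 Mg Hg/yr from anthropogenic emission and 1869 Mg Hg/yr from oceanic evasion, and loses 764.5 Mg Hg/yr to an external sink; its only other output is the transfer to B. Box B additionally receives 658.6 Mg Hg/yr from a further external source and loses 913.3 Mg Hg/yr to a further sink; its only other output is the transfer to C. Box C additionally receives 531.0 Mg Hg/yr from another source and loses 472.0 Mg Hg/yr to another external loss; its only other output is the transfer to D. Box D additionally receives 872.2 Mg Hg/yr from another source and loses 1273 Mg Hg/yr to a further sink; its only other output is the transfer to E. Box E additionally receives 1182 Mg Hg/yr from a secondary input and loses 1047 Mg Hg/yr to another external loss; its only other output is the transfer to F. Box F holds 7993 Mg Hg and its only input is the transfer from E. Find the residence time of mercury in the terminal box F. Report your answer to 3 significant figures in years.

Box A: F(A→B) = (1390 + 1869) − 764.5 = 2494.5 Mg Hg/yr.
Box B: F(B→C) = (2494.5 + 658.6) − 913.3 = 2239.8 Mg Hg/yr.
Box C: F(C→D) = (2239.8 + 531.0) − 472.0 = 2298.8 Mg Hg/yr.
Box D: F(D→E) = (2298.8 + 872.2) − 1273 = 1898.0 Mg Hg/yr.
Box E: F(E→F) = (1898.0 + 1182) − 1047 = 2033.0 Mg Hg/yr.
Box F throughput = its input = 2033.0 Mg Hg/yr; τ = 7993 / 2033.0 = 3.932 yr.

3.93 yr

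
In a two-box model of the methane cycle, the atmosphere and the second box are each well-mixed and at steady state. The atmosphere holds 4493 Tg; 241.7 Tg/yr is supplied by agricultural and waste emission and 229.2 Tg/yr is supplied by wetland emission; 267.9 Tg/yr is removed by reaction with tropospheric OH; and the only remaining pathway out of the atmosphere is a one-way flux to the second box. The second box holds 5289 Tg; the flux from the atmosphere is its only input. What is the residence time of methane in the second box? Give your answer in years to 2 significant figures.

Balance the atmosphere: ΣF_in = 241.7 + 229.2 = 470.90 Tg/yr.
Flux to the second box = ΣF_in − (267.9) = 203.00 Tg/yr.
At steady state the output of the second box equals its input, 203.00 Tg/yr.
τ = M / F = 5289 / 203.00 = 26.05 yr.

26 yr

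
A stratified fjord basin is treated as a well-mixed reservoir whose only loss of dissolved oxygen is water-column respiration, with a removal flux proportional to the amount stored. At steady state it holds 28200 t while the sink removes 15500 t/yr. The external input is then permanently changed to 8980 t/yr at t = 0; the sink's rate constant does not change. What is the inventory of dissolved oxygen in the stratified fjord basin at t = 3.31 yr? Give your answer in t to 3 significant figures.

18300 t

Residence time τ = M₀/F₀ = 1.819 yr. The eventual steady state is M_∞ = M₀·(F₁/F₀) = 28200 × 8980/15500 = 16338 t.
The anomaly ΔM(t) = M(t) − M_∞ decays as ΔM₀·e^(−t/τ) with ΔM₀ = 28200 − 16338 = 11860 t.
At t = 3.31 yr, e^(−t/τ) = e^(−1.819) = 0.1621, so ΔM = 1923 t and M = 16338 + 1923 = 18261 t.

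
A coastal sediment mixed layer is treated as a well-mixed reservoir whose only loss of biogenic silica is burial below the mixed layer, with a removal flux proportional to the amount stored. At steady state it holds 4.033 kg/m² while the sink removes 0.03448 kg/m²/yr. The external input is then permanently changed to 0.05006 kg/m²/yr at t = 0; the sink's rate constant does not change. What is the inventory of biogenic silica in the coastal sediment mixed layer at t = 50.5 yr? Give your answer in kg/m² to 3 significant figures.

4.67 kg/m²

The sink rate constant is k = F₀/M₀ = 0.03448/4.033 = 0.008549 yr⁻¹.
Solving dM/dt = F₁ − kM with M(0) = M₀ gives M(t) = F₁/k + (M₀ − F₁/k)·e^(−kt).
F₁/k = 0.05006/0.008549 = 5.8553 kg/m²; kt = 0.008549 × 50.5 = 0.4317, e^(−kt) = 0.6494.
M(50.5) = 5.8553 + (4.033 − 5.8553) × 0.6494 = 5.8553 − 1.183 = 4.6720 kg/m².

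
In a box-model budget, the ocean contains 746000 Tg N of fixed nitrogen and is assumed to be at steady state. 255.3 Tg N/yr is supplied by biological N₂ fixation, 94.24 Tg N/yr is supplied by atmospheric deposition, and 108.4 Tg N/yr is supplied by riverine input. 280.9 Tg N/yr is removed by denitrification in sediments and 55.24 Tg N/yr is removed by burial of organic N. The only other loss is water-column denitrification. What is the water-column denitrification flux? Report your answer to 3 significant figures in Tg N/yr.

122 Tg N/yr

At steady state ΣF_in = ΣF_out.
ΣF_in = 255.3 + 94.24 + 108.4 = 457.94 Tg N/yr.
Water-column denitrification flux = ΣF_in − (280.9 + 55.24) = 457.94 − 336.1 = 121.8 Tg N/yr.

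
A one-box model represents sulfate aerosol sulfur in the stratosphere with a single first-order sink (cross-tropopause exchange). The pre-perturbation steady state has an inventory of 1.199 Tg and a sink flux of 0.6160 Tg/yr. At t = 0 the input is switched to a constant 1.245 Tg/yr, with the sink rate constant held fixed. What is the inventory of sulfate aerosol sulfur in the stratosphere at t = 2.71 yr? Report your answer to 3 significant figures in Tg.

The sink rate constant is k = F₀/M₀ = 0.6160/1.199 = 0.5138 yr⁻¹.
Solving dM/dt = F₁ − kM with M(0) = M₀ gives M(t) = F₁/k + (M₀ − F₁/k)·e^(−kt).
F₁/k = 1.245/0.5138 = 2.4233 Tg; kt = 0.5138 × 2.71 = 1.392, e^(−kt) = 0.2485.
M(2.71) = 2.4233 + (1.199 − 2.4233) × 0.2485 = 2.4233 − 0.3042 = 2.1191 Tg.

2.12 Tg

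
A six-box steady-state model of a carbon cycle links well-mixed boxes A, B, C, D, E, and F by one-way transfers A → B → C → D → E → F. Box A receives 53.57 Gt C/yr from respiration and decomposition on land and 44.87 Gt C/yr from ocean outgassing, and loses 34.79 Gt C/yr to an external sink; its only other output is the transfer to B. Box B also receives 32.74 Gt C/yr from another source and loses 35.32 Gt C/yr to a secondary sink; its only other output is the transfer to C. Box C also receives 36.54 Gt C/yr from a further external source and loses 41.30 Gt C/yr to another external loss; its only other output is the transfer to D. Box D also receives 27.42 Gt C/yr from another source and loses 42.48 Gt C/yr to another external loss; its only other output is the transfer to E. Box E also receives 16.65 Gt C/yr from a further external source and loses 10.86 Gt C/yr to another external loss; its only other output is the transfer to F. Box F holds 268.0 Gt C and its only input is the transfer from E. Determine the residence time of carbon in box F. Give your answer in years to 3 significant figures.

5.70 yr

Box A: F(A→B) = (53.57 + 44.87) − 34.79 = 63.650 Gt C/yr.
Box B: F(B→C) = (63.650 + 32.74) − 35.32 = 61.070 Gt C/yr.
Box C: F(C→D) = (61.070 + 36.54) − 41.30 = 56.310 Gt C/yr.
Box D: F(D→E) = (56.310 + 27.42) − 42.48 = 41.250 Gt C/yr.
Box E: F(E→F) = (41.250 + 16.65) − 10.86 = 47.040 Gt C/yr.
Box F throughput = its input = 47.040 Gt C/yr; τ = 268.0 / 47.040 = 5.697 yr.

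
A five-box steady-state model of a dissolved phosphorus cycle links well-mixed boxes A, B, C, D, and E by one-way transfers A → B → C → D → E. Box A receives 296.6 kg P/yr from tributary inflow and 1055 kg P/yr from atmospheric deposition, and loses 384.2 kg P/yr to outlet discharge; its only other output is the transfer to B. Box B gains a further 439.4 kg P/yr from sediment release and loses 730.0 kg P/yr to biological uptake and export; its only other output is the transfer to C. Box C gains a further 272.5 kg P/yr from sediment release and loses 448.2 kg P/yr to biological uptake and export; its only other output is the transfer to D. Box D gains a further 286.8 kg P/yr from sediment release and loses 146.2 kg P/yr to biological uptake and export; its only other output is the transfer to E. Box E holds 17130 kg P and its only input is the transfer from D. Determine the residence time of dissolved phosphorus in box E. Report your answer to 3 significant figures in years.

26.7 yr

Box A: F(A→B) = (296.6 + 1055) − 384.2 = 967.40 kg P/yr.
Box B: F(B→C) = (967.40 + 439.4) − 730.0 = 676.80 kg P/yr.
Box C: F(C→D) = (676.80 + 272.5) − 448.2 = 501.10 kg P/yr.
Box D: F(D→E) = (501.10 + 286.8) − 146.2 = 641.70 kg P/yr.
Box E throughput = its input = 641.70 kg P/yr; τ = 17130 / 641.70 = 26.69 yr.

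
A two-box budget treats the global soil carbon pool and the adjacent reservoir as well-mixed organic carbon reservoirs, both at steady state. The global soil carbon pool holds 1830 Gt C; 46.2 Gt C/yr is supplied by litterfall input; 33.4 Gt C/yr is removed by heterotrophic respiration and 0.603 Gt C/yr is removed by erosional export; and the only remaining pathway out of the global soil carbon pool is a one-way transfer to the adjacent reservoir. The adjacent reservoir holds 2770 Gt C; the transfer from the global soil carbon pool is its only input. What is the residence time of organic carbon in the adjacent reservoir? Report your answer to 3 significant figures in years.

Balance the global soil carbon pool: ΣF_in = 46.200 Gt C/yr.
Transfer to the adjacent reservoir = ΣF_in − (33.4 + 0.603) = 12.197 Gt C/yr.
At steady state the output of the adjacent reservoir equals its input, 12.197 Gt C/yr.
τ = M / F = 2770 / 12.197 = 227.1 yr.

227 yr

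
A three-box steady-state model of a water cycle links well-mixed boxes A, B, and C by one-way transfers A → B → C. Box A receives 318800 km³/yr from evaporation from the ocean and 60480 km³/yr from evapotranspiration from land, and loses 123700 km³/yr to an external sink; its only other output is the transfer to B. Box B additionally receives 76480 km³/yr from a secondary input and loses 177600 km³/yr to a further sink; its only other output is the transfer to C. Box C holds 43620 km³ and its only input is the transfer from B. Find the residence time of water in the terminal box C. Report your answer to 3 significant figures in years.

0.282 yr

Box A: F(A→B) = (318800 + 60480) − 123700 = 255580 km³/yr.
Box B: F(B→C) = (255580 + 76480) − 177600 = 154460 km³/yr.
Box C throughput = its input = 154460 km³/yr; τ = 43620 / 154460 = 0.2824 yr.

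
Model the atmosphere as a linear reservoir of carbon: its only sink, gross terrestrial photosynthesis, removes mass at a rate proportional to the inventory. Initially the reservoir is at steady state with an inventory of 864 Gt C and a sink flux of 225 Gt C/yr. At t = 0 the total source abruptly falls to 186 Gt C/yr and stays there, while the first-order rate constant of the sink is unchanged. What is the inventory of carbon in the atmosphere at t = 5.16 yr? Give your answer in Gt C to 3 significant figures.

Residence time τ = M₀/F₀ = 3.840 yr. The eventual steady state is M_∞ = M₀·(F₁/F₀) = 864 × 186/225 = 714.24 Gt C.
The anomaly ΔM(t) = M(t) − M_∞ decays as ΔM₀·e^(−t/τ) with ΔM₀ = 864 − 714.24 = 149.8 Gt C.
At t = 5.16 yr, e^(−t/τ) = e^(−1.344) = 0.2609, so ΔM = 39.07 Gt C and M = 714.24 + 39.07 = 753.31 Gt C.

753 Gt C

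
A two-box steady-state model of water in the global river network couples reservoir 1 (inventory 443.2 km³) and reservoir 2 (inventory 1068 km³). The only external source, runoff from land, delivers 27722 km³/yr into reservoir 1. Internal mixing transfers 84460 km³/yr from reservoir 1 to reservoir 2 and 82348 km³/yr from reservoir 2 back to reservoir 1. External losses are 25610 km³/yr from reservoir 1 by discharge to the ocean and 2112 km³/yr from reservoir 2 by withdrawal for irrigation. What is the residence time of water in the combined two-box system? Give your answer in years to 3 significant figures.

0.0545 yr

For the system as a whole, the A↔B exchange is internal and contributes nothing to the throughput; only the external sinks remove mass.
M_total = 443.2 + 1068 = 1511.2 km³.
ΣF_external_out = 25610 + 2112 = 27722 km³/yr.
τ = M_total / ΣF_ext = 1511.2 / 27722 = 0.05451 yr.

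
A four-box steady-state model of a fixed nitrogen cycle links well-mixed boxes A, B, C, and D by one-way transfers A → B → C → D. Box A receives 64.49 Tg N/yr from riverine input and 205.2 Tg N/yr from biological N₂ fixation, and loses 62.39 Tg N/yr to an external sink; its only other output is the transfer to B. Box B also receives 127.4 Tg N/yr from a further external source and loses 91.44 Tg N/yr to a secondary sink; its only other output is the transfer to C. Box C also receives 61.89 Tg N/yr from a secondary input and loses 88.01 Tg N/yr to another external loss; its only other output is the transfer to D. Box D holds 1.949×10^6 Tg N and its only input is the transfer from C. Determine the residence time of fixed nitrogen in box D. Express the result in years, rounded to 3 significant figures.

Box A: F(A→B) = (64.49 + 205.2) − 62.39 = 207.30 Tg N/yr.
Box B: F(B→C) = (207.30 + 127.4) − 91.44 = 243.26 Tg N/yr.
Box C: F(C→D) = (243.26 + 61.89) − 88.01 = 217.14 Tg N/yr.
Box D throughput = its input = 217.14 Tg N/yr; τ = 1.949×10^6 / 217.14 = 8976 yr.

8980 yr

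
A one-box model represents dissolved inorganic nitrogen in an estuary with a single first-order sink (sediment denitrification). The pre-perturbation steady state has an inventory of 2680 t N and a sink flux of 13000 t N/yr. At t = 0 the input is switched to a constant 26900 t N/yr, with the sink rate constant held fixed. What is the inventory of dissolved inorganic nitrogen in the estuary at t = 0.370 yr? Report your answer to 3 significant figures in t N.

The sink rate constant is k = F₀/M₀ = 13000/2680 = 4.851 yr⁻¹.
Solving dM/dt = F₁ − kM with M(0) = M₀ gives M(t) = F₁/k + (M₀ − F₁/k)·e^(−kt).
F₁/k = 26900/4.851 = 5545.5 t N; kt = 4.851 × 0.370 = 1.795, e^(−kt) = 0.1662.
M(0.370) = 5545.5 + (2680 − 5545.5) × 0.1662 = 5545.5 − 476.2 = 5069.4 t N.

5070 t N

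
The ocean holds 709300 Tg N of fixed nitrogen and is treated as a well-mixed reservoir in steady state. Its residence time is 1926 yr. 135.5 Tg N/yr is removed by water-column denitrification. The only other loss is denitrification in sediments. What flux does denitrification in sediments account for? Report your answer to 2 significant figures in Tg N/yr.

230 Tg N/yr

Total removal F = M/τ = 709300 / 1926 = 368.3 Tg N/yr.
Denitrification in sediments = F − (135.5) = 368.3 − 135.5 = 232.8 Tg N/yr.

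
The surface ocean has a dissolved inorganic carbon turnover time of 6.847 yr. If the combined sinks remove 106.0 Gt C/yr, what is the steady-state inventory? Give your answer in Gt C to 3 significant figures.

τ = M/F ⇒ M = τ × F = 6.847 × 106.0 = 725.8 Gt C.

726 Gt C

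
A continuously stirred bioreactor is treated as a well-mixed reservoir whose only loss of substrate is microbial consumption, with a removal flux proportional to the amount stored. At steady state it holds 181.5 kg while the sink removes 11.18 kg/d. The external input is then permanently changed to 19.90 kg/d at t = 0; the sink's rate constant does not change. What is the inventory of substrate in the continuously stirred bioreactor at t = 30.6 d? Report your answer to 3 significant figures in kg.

302 kg

Residence time τ = M₀/F₀ = 16.23 d. The eventual steady state is M_∞ = M₀·(F₁/F₀) = 181.5 × 19.90/11.18 = 323.06 kg.
The anomaly ΔM(t) = M(t) − M_∞ decays as ΔM₀·e^(−t/τ) with ΔM₀ = 181.5 − 323.06 = −141.6 kg.
At t = 30.6 d, e^(−t/τ) = e^(−1.885) = 0.1518, so ΔM = −21.50 kg and M = 323.06 − 21.50 = 301.57 kg.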